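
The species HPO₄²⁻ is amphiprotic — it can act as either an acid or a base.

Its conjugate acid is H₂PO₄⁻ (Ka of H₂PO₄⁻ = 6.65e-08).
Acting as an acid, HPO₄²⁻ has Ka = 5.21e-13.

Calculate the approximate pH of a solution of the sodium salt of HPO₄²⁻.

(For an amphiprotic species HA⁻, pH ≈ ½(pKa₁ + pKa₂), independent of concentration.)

pKa₁ = -log(6.65e-08) = 7.18; pKa₂ = -log(5.21e-13) = 12.28. For an amphiprotic species, pH ≈ ½(pKa₁ + pKa₂) = ½(7.18 + 12.28) = 9.73.

pH = 9.73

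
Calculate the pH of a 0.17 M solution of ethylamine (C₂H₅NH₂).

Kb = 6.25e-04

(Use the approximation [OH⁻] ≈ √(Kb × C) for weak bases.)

[OH⁻] = √(Kb × C) = √(6.25e-04 × 0.17) = 1.0308e-02. pOH = 1.99, pH = 14 - pOH

pH = 12.01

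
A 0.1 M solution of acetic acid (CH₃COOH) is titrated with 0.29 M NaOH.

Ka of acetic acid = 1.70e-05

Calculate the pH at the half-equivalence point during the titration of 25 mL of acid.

At half-equivalence [HA] = [A⁻], so Henderson-Hasselbalch gives pH = pKa = -log(1.70e-05) = 4.77.

pH = pKa = 4.77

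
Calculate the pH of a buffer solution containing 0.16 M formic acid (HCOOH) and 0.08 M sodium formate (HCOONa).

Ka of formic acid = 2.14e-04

pKa = -log(2.14e-04) = 3.67. pH = pKa + log([A⁻]/[HA]) = 3.67 + log(0.08/0.16)

pH = 3.37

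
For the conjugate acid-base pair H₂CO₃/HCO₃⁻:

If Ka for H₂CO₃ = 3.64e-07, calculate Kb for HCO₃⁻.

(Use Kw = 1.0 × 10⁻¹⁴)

For a conjugate pair Ka × Kb = Kw, so Kb = Kw/Ka = 1.0 × 10⁻¹⁴ / 3.64e-07 = 2.75e-08.

K_b = 2.75e-08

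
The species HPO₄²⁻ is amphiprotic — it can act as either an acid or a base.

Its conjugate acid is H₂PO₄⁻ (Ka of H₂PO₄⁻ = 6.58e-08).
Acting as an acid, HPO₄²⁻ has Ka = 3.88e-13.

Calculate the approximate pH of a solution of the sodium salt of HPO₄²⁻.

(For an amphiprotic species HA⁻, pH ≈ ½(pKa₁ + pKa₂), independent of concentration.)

pKa₁ = -log(6.58e-08) = 7.18; pKa₂ = -log(3.88e-13) = 12.41. For an amphiprotic species, pH ≈ ½(pKa₁ + pKa₂) = ½(7.18 + 12.41) = 9.80.

pH = 9.80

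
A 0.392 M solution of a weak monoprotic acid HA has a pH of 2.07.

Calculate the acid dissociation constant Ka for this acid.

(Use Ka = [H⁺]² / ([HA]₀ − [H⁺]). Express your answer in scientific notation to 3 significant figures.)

[H⁺] = 10^(−pH) = 10^(−2.07) = 8.511e-03 M. For HA ⇌ H⁺ + A⁻, Ka = [H⁺][A⁻]/[HA] = [H⁺]² / ([HA]₀ − [H⁺]) = (8.511e-03)² / (0.392 − 8.511e-03) = 1.89e-04.

K_a = 1.89e-04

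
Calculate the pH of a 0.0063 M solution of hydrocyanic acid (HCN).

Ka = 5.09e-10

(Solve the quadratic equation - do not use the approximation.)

x² + Ka×x - Ka×C = 0. Using quadratic formula: [H⁺] = 1.7905e-06

pH = 5.75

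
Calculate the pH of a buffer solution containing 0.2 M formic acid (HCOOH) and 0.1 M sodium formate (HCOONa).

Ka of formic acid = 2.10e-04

pKa = -log(2.10e-04) = 3.68. pH = pKa + log([A⁻]/[HA]) = 3.68 + log(0.1/0.2)

pH = 3.38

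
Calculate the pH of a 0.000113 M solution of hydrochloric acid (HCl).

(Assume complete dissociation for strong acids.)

[H⁺] = 0.000113 M for strong acid. pH = -log[H⁺] = -log(0.000113)

pH = 3.95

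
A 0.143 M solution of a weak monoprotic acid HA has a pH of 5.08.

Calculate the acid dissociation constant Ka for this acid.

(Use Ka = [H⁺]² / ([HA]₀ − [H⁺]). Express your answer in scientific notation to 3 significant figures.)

[H⁺] = 10^(−pH) = 10^(−5.08) = 8.318e-06 M. For HA ⇌ H⁺ + A⁻, Ka = [H⁺][A⁻]/[HA] = [H⁺]² / ([HA]₀ − [H⁺]) = (8.318e-06)² / (0.143 − 8.318e-06) = 4.84e-10.

K_a = 4.84e-10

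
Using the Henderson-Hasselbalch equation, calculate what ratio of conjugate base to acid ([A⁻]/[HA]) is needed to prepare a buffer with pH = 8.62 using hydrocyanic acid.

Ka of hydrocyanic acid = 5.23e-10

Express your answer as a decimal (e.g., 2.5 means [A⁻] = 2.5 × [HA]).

pKa = -log(5.23e-10) = 9.2815. pH = pKa + log([A⁻]/[HA]), so log([A⁻]/[HA]) = pH − pKa = 8.62 − 9.2815 = -0.6615. [A⁻]/[HA] = 10^(-0.6615) = 0.218

[A⁻]/[HA] = 0.218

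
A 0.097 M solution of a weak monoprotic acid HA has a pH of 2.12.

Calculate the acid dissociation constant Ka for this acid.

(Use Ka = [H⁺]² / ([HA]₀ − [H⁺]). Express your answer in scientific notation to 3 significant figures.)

[H⁺] = 10^(−pH) = 10^(−2.12) = 7.586e-03 M. For HA ⇌ H⁺ + A⁻, Ka = [H⁺][A⁻]/[HA] = [H⁺]² / ([HA]₀ − [H⁺]) = (7.586e-03)² / (0.097 − 7.586e-03) = 6.44e-04.

K_a = 6.44e-04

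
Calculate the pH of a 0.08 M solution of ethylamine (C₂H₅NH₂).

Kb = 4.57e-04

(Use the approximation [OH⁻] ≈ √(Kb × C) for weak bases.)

[OH⁻] = √(Kb × C) = √(4.57e-04 × 0.08) = 6.0465e-03. pOH = 2.22, pH = 14 - pOH

pH = 11.78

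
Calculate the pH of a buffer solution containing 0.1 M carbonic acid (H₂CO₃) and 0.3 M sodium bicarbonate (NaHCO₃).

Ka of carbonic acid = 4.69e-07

pKa = -log(4.69e-07) = 6.33. pH = pKa + log([A⁻]/[HA]) = 6.33 + log(0.3/0.1)

pH = 6.81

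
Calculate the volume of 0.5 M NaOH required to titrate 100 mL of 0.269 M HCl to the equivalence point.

At equivalence: moles acid = moles base. moles HCl = 0.269 × 100/1000 = 0.0269 mol. V_base = moles / 0.5 × 1000 = 53.8 mL.

V_{base} = 53.8 mL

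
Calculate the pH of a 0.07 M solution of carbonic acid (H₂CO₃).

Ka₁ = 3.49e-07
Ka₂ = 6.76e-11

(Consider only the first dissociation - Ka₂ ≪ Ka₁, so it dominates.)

First dissociation dominates. From Ka₁ = [H⁺][HA⁻]/[H₂A], x² + Ka₁·x − Ka₁·C = 0 with C = 0.07 M and Ka₁ = 3.49e-07. Solving: [H⁺] = (−Ka₁ + √(Ka₁² + 4·Ka₁·C)) / 2 = 1.5613e-04 M. pH = -log(1.5613e-04) = 3.81.

pH = 3.81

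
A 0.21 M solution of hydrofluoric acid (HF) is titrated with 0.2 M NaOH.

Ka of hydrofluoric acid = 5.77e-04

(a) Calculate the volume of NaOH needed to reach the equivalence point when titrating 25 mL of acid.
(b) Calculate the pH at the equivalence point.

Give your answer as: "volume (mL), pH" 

moles acid = 0.21 × 25/1000 = 0.00525 mol; V_base = moles/0.2 × 1000 = 26.2 mL. At equivalence only the conjugate base is present: [A⁻] = 0.00525/0.051 = 1.0244e-01 M. Kb = Kw/Ka = 1.73e-11; [OH⁻] = √(Kb × [A⁻]) = 1.3324e-06; pOH = 5.88; pH = 14 - pOH = 8.12.

V = 26.2 mL, pH = 8.12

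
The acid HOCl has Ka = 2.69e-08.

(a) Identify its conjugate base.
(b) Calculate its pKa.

(a) The conjugate base is formed by removing one H⁺ from HOCl, giving OCl⁻. (b) pKa = -log(Ka) = -log(2.69e-08) = 7.57.

Conjugate base: OCl⁻; pK_a = 7.57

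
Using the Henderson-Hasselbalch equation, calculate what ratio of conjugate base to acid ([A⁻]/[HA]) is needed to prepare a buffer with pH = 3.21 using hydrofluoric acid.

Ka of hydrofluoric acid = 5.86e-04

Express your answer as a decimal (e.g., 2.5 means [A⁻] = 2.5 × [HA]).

pKa = -log(5.86e-04) = 3.2321. pH = pKa + log([A⁻]/[HA]), so log([A⁻]/[HA]) = pH − pKa = 3.21 − 3.2321 = -0.0221. [A⁻]/[HA] = 10^(-0.0221) = 0.950

[A⁻]/[HA] = 0.950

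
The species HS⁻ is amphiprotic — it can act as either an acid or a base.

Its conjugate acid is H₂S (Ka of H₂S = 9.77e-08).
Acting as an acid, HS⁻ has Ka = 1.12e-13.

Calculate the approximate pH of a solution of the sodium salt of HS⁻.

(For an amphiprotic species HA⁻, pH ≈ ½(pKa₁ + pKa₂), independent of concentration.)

pKa₁ = -log(9.77e-08) = 7.01; pKa₂ = -log(1.12e-13) = 12.95. For an amphiprotic species, pH ≈ ½(pKa₁ + pKa₂) = ½(7.01 + 12.95) = 9.98.

pH = 9.98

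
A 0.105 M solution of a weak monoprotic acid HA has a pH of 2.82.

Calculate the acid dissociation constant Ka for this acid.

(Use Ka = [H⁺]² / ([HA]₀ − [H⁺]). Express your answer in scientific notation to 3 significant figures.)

[H⁺] = 10^(−pH) = 10^(−2.82) = 1.514e-03 M. For HA ⇌ H⁺ + A⁻, Ka = [H⁺][A⁻]/[HA] = [H⁺]² / ([HA]₀ − [H⁺]) = (1.514e-03)² / (0.105 − 1.514e-03) = 2.21e-05.

K_a = 2.21e-05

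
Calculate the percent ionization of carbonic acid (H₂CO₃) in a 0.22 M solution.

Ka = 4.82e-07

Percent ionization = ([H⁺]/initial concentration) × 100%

Using Ka equilibrium: x² + Ka×x - Ka×C = 0. Solving: [H⁺] = 3.2540e-04. Percent = (3.2540e-04/0.22) × 100

Percent ionization = 0.148%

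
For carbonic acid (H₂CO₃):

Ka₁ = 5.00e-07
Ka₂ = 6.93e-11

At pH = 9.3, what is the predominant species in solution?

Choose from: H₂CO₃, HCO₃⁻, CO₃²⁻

pKa₁ = 6.30, pKa₂ = 10.16. For a polyprotic acid the predominant species crosses at each pKa: below pKa_n the protonated form dominates, above it the deprotonated form does. At pH = 9.3, the predominant species is HCO₃⁻.

HCO₃⁻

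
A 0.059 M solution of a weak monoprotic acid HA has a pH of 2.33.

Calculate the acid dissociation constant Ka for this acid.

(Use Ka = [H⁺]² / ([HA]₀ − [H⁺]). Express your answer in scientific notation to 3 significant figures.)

[H⁺] = 10^(−pH) = 10^(−2.33) = 4.677e-03 M. For HA ⇌ H⁺ + A⁻, Ka = [H⁺][A⁻]/[HA] = [H⁺]² / ([HA]₀ − [H⁺]) = (4.677e-03)² / (0.059 − 4.677e-03) = 4.03e-04.

K_a = 4.03e-04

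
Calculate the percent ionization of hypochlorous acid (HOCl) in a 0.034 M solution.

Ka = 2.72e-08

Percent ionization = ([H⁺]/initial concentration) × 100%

Using Ka equilibrium: x² + Ka×x - Ka×C = 0. Solving: [H⁺] = 3.0397e-05. Percent = (3.0397e-05/0.034) × 100

Percent ionization = 0.0894%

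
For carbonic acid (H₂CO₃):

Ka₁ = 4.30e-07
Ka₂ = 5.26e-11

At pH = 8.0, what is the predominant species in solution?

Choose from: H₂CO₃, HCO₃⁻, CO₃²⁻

pKa₁ = 6.37, pKa₂ = 10.28. For a polyprotic acid the predominant species crosses at each pKa: below pKa_n the protonated form dominates, above it the deprotonated form does. At pH = 8.0, the predominant species is HCO₃⁻.

HCO₃⁻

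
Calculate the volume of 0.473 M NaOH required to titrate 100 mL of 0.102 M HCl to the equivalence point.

At equivalence: moles acid = moles base. moles HCl = 0.102 × 100/1000 = 0.0102 mol. V_base = moles / 0.473 × 1000 = 21.6 mL.

V_{base} = 21.6 mL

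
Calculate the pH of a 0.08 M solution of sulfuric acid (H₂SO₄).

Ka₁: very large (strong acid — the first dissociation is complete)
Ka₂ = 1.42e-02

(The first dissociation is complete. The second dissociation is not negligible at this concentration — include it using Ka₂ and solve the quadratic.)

First dissociation is complete: [H⁺]₀ = [HSO₄⁻]₀ = C = 0.08 M. Second dissociation HSO₄⁻ ⇌ H⁺ + SO₄²⁻: let x = [SO₄²⁻]. Ka₂ = (C + x)·x / (C − x) = 1.42e-02 → x² + (C + Ka₂)·x − Ka₂·C = 0 → x² + 0.09420·x − 1.136e-03 = 0. x = (−0.09420 + √(0.09420² + 4 × 1.136e-03)) / 2 = 1.0817e-02 M. [H⁺] = C + x = 0.08 + 1.0817e-02 = 9.0817e-02 M. pH = -log(9.0817e-02) = 1.04.

pH = 1.04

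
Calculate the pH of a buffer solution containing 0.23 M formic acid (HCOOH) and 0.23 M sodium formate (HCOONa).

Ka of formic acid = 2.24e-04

pKa = -log(2.24e-04) = 3.65. pH = pKa + log([A⁻]/[HA]) = 3.65 + log(0.23/0.23)

pH = 3.65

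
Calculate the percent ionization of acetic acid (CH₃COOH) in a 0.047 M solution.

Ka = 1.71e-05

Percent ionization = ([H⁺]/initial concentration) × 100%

Using Ka equilibrium: x² + Ka×x - Ka×C = 0. Solving: [H⁺] = 8.8798e-04. Percent = (8.8798e-04/0.047) × 100

Percent ionization = 1.89%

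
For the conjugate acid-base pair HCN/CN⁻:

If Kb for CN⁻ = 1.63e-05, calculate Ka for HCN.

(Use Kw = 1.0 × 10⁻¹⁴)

For a conjugate pair Ka × Kb = Kw, so Ka = Kw/Kb = 1.0 × 10⁻¹⁴ / 1.63e-05 = 6.13e-10.

K_a = 6.13e-10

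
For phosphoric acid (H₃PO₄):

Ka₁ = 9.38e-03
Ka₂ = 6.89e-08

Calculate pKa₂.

pKa₂ = -log(Ka₂) = -log(6.89e-08) = 7.16.

pK_{a2} = 7.16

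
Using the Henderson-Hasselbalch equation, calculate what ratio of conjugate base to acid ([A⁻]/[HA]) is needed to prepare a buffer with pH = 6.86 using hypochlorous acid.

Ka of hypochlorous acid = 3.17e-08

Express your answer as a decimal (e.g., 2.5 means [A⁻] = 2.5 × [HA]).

pKa = -log(3.17e-08) = 7.4989. pH = pKa + log([A⁻]/[HA]), so log([A⁻]/[HA]) = pH − pKa = 6.86 − 7.4989 = -0.6389. [A⁻]/[HA] = 10^(-0.6389) = 0.230

[A⁻]/[HA] = 0.230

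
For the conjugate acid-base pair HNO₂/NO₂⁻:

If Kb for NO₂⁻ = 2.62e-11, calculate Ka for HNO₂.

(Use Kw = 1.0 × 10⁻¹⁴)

For a conjugate pair Ka × Kb = Kw, so Ka = Kw/Kb = 1.0 × 10⁻¹⁴ / 2.62e-11 = 3.82e-04.

K_a = 3.82e-04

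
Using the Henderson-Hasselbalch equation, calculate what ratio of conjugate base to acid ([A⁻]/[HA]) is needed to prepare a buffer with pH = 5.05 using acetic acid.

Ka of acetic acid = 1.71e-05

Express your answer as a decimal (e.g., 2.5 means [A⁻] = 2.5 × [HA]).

pKa = -log(1.71e-05) = 4.7670. pH = pKa + log([A⁻]/[HA]), so log([A⁻]/[HA]) = pH − pKa = 5.05 − 4.7670 = 0.2830. [A⁻]/[HA] = 10^(0.2830) = 1.92

[A⁻]/[HA] = 1.92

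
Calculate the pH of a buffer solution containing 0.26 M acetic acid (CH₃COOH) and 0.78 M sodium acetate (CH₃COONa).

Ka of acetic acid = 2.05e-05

pKa = -log(2.05e-05) = 4.69. pH = pKa + log([A⁻]/[HA]) = 4.69 + log(0.78/0.26)

pH = 5.17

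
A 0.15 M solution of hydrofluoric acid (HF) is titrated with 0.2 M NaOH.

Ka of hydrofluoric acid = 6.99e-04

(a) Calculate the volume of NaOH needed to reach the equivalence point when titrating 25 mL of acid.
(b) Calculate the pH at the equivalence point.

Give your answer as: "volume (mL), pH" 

moles acid = 0.15 × 25/1000 = 0.00375 mol; V_base = moles/0.2 × 1000 = 18.8 mL. At equivalence only the conjugate base is present: [A⁻] = 0.00375/0.044 = 8.5714e-02 M. Kb = Kw/Ka = 1.43e-11; [OH⁻] = √(Kb × [A⁻]) = 1.1074e-06; pOH = 5.96; pH = 14 - pOH = 8.04.

V = 18.8 mL, pH = 8.04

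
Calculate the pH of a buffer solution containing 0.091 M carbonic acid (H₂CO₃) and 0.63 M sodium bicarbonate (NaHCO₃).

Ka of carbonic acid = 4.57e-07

pKa = -log(4.57e-07) = 6.34. pH = pKa + log([A⁻]/[HA]) = 6.34 + log(0.63/0.091)

pH = 7.18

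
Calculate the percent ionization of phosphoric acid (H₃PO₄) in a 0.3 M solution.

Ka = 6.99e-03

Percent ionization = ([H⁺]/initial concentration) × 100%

Using Ka equilibrium: x² + Ka×x - Ka×C = 0. Solving: [H⁺] = 4.2431e-02. Percent = (4.2431e-02/0.3) × 100

Percent ionization = 14.1%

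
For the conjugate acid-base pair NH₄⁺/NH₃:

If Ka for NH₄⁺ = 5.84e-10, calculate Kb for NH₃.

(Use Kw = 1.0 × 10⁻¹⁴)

For a conjugate pair Ka × Kb = Kw, so Kb = Kw/Ka = 1.0 × 10⁻¹⁴ / 5.84e-10 = 1.71e-05.

K_b = 1.71e-05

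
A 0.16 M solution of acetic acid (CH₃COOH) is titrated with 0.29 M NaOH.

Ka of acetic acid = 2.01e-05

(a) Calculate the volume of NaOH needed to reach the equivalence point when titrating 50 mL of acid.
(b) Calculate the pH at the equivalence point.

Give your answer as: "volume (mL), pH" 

moles acid = 0.16 × 50/1000 = 0.008 mol; V_base = moles/0.29 × 1000 = 27.6 mL. At equivalence only the conjugate base is present: [A⁻] = 0.008/0.078 = 1.0311e-01 M. Kb = Kw/Ka = 4.98e-10; [OH⁻] = √(Kb × [A⁻]) = 7.1623e-06; pOH = 5.14; pH = 14 - pOH = 8.86.

V = 27.6 mL, pH = 8.86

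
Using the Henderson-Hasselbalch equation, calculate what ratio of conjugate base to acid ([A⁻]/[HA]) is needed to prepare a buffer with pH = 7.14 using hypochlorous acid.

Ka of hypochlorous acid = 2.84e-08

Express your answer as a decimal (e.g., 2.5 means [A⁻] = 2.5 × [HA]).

pKa = -log(2.84e-08) = 7.5467. pH = pKa + log([A⁻]/[HA]), so log([A⁻]/[HA]) = pH − pKa = 7.14 − 7.5467 = -0.4067. [A⁻]/[HA] = 10^(-0.4067) = 0.392

[A⁻]/[HA] = 0.392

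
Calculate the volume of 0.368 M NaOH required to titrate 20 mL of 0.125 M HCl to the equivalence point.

At equivalence: moles acid = moles base. moles HCl = 0.125 × 20/1000 = 0.0025 mol. V_base = moles / 0.368 × 1000 = 6.8 mL.

V_{base} = 6.8 mL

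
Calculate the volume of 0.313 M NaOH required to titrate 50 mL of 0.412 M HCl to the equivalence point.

At equivalence: moles acid = moles base. moles HCl = 0.412 × 50/1000 = 0.0206 mol. V_base = moles / 0.313 × 1000 = 65.8 mL.

V_{base} = 65.8 mL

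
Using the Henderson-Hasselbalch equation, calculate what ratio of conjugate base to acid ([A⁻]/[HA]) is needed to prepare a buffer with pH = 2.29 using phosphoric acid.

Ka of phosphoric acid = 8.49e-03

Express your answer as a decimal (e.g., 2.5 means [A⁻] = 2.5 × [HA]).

pKa = -log(8.49e-03) = 2.0711. pH = pKa + log([A⁻]/[HA]), so log([A⁻]/[HA]) = pH − pKa = 2.29 − 2.0711 = 0.2189. [A⁻]/[HA] = 10^(0.2189) = 1.66

[A⁻]/[HA] = 1.66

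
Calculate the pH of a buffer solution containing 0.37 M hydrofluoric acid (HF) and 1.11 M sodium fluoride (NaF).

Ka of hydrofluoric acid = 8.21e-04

pKa = -log(8.21e-04) = 3.09. pH = pKa + log([A⁻]/[HA]) = 3.09 + log(1.11/0.37)

pH = 3.56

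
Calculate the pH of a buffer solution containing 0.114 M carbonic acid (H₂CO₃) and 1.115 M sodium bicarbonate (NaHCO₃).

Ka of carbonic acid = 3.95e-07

pKa = -log(3.95e-07) = 6.40. pH = pKa + log([A⁻]/[HA]) = 6.40 + log(1.115/0.114)

pH = 7.39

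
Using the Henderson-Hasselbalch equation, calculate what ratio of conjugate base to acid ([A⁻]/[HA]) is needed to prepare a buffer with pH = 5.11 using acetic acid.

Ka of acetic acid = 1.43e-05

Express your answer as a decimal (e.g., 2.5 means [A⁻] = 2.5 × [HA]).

pKa = -log(1.43e-05) = 4.8447. pH = pKa + log([A⁻]/[HA]), so log([A⁻]/[HA]) = pH − pKa = 5.11 − 4.8447 = 0.2653. [A⁻]/[HA] = 10^(0.2653) = 1.84

[A⁻]/[HA] = 1.84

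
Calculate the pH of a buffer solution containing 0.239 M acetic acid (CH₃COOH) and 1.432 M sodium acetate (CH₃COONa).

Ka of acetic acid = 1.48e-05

pKa = -log(1.48e-05) = 4.83. pH = pKa + log([A⁻]/[HA]) = 4.83 + log(1.432/0.239)

pH = 5.61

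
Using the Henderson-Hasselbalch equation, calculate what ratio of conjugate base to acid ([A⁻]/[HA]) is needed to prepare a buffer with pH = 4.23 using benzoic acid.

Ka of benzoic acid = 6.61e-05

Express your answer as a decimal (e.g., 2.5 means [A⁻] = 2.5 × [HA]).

pKa = -log(6.61e-05) = 4.1798. pH = pKa + log([A⁻]/[HA]), so log([A⁻]/[HA]) = pH − pKa = 4.23 − 4.1798 = 0.0502. [A⁻]/[HA] = 10^(0.0502) = 1.12

[A⁻]/[HA] = 1.12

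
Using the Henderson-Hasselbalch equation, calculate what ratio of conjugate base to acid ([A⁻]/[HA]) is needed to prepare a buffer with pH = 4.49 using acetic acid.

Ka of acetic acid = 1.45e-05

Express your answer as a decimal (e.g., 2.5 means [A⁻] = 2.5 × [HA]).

pKa = -log(1.45e-05) = 4.8386. pH = pKa + log([A⁻]/[HA]), so log([A⁻]/[HA]) = pH − pKa = 4.49 − 4.8386 = -0.3486. [A⁻]/[HA] = 10^(-0.3486) = 0.448

[A⁻]/[HA] = 0.448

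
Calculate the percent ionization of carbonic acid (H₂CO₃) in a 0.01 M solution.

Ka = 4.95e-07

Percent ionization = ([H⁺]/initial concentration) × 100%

Using Ka equilibrium: x² + Ka×x - Ka×C = 0. Solving: [H⁺] = 7.0109e-05. Percent = (7.0109e-05/0.01) × 100

Percent ionization = 0.701%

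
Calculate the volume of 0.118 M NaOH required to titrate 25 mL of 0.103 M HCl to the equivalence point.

At equivalence: moles acid = moles base. moles HCl = 0.103 × 25/1000 = 0.002575 mol. V_base = moles / 0.118 × 1000 = 21.8 mL.

V_{base} = 21.8 mL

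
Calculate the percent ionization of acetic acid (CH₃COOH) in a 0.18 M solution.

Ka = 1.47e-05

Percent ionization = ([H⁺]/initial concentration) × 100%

Using Ka equilibrium: x² + Ka×x - Ka×C = 0. Solving: [H⁺] = 1.6193e-03. Percent = (1.6193e-03/0.18) × 100

Percent ionization = 0.9%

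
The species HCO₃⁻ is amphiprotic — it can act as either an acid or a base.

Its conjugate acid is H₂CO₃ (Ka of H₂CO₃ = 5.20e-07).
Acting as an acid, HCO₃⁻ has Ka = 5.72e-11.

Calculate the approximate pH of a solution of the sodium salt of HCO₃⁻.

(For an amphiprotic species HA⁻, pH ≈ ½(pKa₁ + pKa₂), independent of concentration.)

pKa₁ = -log(5.20e-07) = 6.28; pKa₂ = -log(5.72e-11) = 10.24. For an amphiprotic species, pH ≈ ½(pKa₁ + pKa₂) = ½(6.28 + 10.24) = 8.26.

pH = 8.26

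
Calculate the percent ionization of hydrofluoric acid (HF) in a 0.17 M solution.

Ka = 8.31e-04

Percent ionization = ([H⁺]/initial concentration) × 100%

Using Ka equilibrium: x² + Ka×x - Ka×C = 0. Solving: [H⁺] = 1.1477e-02. Percent = (1.1477e-02/0.17) × 100

Percent ionization = 6.75%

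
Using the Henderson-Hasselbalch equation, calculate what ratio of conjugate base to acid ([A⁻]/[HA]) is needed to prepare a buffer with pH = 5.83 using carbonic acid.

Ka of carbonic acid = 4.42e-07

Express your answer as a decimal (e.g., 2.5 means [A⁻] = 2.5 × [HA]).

pKa = -log(4.42e-07) = 6.3546. pH = pKa + log([A⁻]/[HA]), so log([A⁻]/[HA]) = pH − pKa = 5.83 − 6.3546 = -0.5246. [A⁻]/[HA] = 10^(-0.5246) = 0.299

[A⁻]/[HA] = 0.299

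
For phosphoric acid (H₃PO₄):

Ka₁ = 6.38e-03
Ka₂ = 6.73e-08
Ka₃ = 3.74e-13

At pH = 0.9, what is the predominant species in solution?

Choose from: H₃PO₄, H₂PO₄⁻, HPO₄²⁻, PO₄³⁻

pKa₁ = 2.20, pKa₂ = 7.17, pKa₃ = 12.43. For a polyprotic acid the predominant species crosses at each pKa: below pKa_n the protonated form dominates, above it the deprotonated form does. At pH = 0.9, the predominant species is H₃PO₄.

H₃PO₄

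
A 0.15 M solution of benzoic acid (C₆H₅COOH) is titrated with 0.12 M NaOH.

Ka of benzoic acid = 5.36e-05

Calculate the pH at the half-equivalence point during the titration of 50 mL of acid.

At half-equivalence [HA] = [A⁻], so Henderson-Hasselbalch gives pH = pKa = -log(5.36e-05) = 4.27.

pH = pKa = 4.27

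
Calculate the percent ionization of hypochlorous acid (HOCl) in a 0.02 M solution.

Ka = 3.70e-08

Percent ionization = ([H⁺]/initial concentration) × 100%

Using Ka equilibrium: x² + Ka×x - Ka×C = 0. Solving: [H⁺] = 2.7184e-05. Percent = (2.7184e-05/0.02) × 100

Percent ionization = 0.136%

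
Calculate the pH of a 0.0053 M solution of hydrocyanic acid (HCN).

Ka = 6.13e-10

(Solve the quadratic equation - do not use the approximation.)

x² + Ka×x - Ka×C = 0. Using quadratic formula: [H⁺] = 1.8022e-06

pH = 5.74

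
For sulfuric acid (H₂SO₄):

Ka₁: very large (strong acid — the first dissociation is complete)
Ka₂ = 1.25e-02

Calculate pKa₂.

pKa₂ = -log(Ka₂) = -log(1.25e-02) = 1.90.

pK_{a2} = 1.90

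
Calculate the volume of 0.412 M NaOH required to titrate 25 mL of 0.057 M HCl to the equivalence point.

At equivalence: moles acid = moles base. moles HCl = 0.057 × 25/1000 = 0.001425 mol. V_base = moles / 0.412 × 1000 = 3.5 mL.

V_{base} = 3.5 mL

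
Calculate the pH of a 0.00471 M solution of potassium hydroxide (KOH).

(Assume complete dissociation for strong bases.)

[OH⁻] = 0.00471 M for strong base. pOH = -log[OH⁻] = 2.33, pH = 14 - pOH

pH = 11.67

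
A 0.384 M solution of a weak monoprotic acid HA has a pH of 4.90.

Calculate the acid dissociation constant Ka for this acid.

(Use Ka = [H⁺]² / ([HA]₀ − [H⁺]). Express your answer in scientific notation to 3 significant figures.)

[H⁺] = 10^(−pH) = 10^(−4.90) = 1.259e-05 M. For HA ⇌ H⁺ + A⁻, Ka = [H⁺][A⁻]/[HA] = [H⁺]² / ([HA]₀ − [H⁺]) = (1.259e-05)² / (0.384 − 1.259e-05) = 4.13e-10.

K_a = 4.13e-10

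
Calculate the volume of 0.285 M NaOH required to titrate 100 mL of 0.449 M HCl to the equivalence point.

At equivalence: moles acid = moles base. moles HCl = 0.449 × 100/1000 = 0.0449 mol. V_base = moles / 0.285 × 1000 = 157.5 mL.

V_{base} = 157.5 mL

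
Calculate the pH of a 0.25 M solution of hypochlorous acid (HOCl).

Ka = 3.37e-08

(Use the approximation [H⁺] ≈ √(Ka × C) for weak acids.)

[H⁺] = √(Ka × C) = √(3.37e-08 × 0.25) = 9.1788e-05. pH = -log(9.1788e-05)

pH = 4.04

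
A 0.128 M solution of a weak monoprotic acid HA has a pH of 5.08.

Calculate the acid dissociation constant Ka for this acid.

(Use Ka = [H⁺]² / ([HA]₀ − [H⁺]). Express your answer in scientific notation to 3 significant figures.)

[H⁺] = 10^(−pH) = 10^(−5.08) = 8.318e-06 M. For HA ⇌ H⁺ + A⁻, Ka = [H⁺][A⁻]/[HA] = [H⁺]² / ([HA]₀ − [H⁺]) = (8.318e-06)² / (0.128 − 8.318e-06) = 5.41e-10.

K_a = 5.41e-10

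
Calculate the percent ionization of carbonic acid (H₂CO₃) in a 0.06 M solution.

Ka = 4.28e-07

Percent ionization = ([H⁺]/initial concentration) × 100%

Using Ka equilibrium: x² + Ka×x - Ka×C = 0. Solving: [H⁺] = 1.6004e-04. Percent = (1.6004e-04/0.06) × 100

Percent ionization = 0.267%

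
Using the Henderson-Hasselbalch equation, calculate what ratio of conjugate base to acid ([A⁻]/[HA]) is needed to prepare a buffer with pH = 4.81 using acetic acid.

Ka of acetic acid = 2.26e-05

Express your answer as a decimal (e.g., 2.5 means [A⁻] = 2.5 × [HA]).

pKa = -log(2.26e-05) = 4.6459. pH = pKa + log([A⁻]/[HA]), so log([A⁻]/[HA]) = pH − pKa = 4.81 − 4.6459 = 0.1641. [A⁻]/[HA] = 10^(0.1641) = 1.46

[A⁻]/[HA] = 1.46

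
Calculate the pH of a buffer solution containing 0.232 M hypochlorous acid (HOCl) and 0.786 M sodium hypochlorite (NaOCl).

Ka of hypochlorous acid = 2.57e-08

pKa = -log(2.57e-08) = 7.59. pH = pKa + log([A⁻]/[HA]) = 7.59 + log(0.786/0.232)

pH = 8.12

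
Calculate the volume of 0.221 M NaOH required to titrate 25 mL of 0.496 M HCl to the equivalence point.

At equivalence: moles acid = moles base. moles HCl = 0.496 × 25/1000 = 0.0124 mol. V_base = moles / 0.221 × 1000 = 56.1 mL.

V_{base} = 56.1 mL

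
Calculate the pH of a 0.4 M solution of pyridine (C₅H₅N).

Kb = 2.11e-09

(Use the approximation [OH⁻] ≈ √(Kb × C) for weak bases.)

[OH⁻] = √(Kb × C) = √(2.11e-09 × 0.4) = 2.9052e-05. pOH = 4.54, pH = 14 - pOH

pH = 9.46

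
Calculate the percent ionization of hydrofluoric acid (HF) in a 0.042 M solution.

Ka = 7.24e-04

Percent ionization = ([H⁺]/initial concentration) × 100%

Using Ka equilibrium: x² + Ka×x - Ka×C = 0. Solving: [H⁺] = 5.1642e-03. Percent = (5.1642e-03/0.042) × 100

Percent ionization = 12.3%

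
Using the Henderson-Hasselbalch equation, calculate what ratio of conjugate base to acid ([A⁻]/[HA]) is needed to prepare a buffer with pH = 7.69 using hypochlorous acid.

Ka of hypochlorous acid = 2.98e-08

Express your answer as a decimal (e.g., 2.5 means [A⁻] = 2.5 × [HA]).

pKa = -log(2.98e-08) = 7.5258. pH = pKa + log([A⁻]/[HA]), so log([A⁻]/[HA]) = pH − pKa = 7.69 − 7.5258 = 0.1642. [A⁻]/[HA] = 10^(0.1642) = 1.46

[A⁻]/[HA] = 1.46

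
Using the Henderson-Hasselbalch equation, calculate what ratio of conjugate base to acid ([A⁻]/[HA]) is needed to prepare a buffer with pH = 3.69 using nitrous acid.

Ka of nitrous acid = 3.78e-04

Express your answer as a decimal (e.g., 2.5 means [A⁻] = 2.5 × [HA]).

pKa = -log(3.78e-04) = 3.4225. pH = pKa + log([A⁻]/[HA]), so log([A⁻]/[HA]) = pH − pKa = 3.69 − 3.4225 = 0.2675. [A⁻]/[HA] = 10^(0.2675) = 1.85

[A⁻]/[HA] = 1.85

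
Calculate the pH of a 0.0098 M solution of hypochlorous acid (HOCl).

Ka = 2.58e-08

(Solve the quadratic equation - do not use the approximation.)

x² + Ka×x - Ka×C = 0. Using quadratic formula: [H⁺] = 1.5888e-05

pH = 4.80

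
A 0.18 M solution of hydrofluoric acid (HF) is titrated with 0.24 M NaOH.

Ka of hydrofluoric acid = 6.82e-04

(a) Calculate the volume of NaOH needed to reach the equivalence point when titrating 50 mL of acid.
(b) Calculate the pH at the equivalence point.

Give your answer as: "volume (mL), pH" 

moles acid = 0.18 × 50/1000 = 0.009 mol; V_base = moles/0.24 × 1000 = 37.5 mL. At equivalence only the conjugate base is present: [A⁻] = 0.009/0.087 = 1.0286e-01 M. Kb = Kw/Ka = 1.47e-11; [OH⁻] = √(Kb × [A⁻]) = 1.2281e-06; pOH = 5.91; pH = 14 - pOH = 8.09.

V = 37.5 mL, pH = 8.09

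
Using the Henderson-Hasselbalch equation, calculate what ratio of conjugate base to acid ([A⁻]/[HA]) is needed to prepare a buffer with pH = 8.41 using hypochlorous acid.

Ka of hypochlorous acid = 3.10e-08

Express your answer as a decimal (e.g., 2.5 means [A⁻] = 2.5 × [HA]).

pKa = -log(3.10e-08) = 7.5086. pH = pKa + log([A⁻]/[HA]), so log([A⁻]/[HA]) = pH − pKa = 8.41 − 7.5086 = 0.9014. [A⁻]/[HA] = 10^(0.9014) = 7.97

[A⁻]/[HA] = 7.97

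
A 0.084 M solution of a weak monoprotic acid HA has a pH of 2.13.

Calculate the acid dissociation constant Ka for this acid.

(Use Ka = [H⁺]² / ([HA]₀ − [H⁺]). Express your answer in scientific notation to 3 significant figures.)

[H⁺] = 10^(−pH) = 10^(−2.13) = 7.413e-03 M. For HA ⇌ H⁺ + A⁻, Ka = [H⁺][A⁻]/[HA] = [H⁺]² / ([HA]₀ − [H⁺]) = (7.413e-03)² / (0.084 − 7.413e-03) = 7.18e-04.

K_a = 7.18e-04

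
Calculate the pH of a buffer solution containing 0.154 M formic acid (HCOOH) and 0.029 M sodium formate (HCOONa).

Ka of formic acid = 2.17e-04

pKa = -log(2.17e-04) = 3.66. pH = pKa + log([A⁻]/[HA]) = 3.66 + log(0.029/0.154)

pH = 2.94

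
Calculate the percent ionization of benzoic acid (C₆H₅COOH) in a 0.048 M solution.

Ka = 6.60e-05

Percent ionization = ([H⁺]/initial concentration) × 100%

Using Ka equilibrium: x² + Ka×x - Ka×C = 0. Solving: [H⁺] = 1.7472e-03. Percent = (1.7472e-03/0.048) × 100

Percent ionization = 3.64%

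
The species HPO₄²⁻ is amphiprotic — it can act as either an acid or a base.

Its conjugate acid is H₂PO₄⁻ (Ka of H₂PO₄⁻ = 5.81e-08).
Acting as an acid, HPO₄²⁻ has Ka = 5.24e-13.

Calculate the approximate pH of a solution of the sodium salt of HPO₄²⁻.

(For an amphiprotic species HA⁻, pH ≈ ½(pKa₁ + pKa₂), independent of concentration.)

pKa₁ = -log(5.81e-08) = 7.24; pKa₂ = -log(5.24e-13) = 12.28. For an amphiprotic species, pH ≈ ½(pKa₁ + pKa₂) = ½(7.24 + 12.28) = 9.76.

pH = 9.76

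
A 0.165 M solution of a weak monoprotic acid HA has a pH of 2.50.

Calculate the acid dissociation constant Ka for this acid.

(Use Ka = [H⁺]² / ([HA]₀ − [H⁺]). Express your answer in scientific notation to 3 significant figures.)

[H⁺] = 10^(−pH) = 10^(−2.50) = 3.162e-03 M. For HA ⇌ H⁺ + A⁻, Ka = [H⁺][A⁻]/[HA] = [H⁺]² / ([HA]₀ − [H⁺]) = (3.162e-03)² / (0.165 − 3.162e-03) = 6.18e-05.

K_a = 6.18e-05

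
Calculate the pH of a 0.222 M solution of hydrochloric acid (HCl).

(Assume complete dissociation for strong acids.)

[H⁺] = 0.222 M for strong acid. pH = -log[H⁺] = -log(0.222)

pH = 0.65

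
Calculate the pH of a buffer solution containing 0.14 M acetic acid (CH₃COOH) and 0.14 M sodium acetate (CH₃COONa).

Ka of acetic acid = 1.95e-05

pKa = -log(1.95e-05) = 4.71. pH = pKa + log([A⁻]/[HA]) = 4.71 + log(0.14/0.14)

pH = 4.71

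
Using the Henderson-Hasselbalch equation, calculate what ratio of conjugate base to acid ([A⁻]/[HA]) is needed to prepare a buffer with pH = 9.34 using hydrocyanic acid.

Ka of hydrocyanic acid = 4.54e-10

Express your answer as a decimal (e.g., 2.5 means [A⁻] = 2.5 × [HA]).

pKa = -log(4.54e-10) = 9.3429. pH = pKa + log([A⁻]/[HA]), so log([A⁻]/[HA]) = pH − pKa = 9.34 − 9.3429 = -0.0029. [A⁻]/[HA] = 10^(-0.0029) = 0.993

[A⁻]/[HA] = 0.993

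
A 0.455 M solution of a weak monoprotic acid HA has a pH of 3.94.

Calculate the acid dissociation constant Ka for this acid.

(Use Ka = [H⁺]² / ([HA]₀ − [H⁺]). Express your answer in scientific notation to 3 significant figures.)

[H⁺] = 10^(−pH) = 10^(−3.94) = 1.148e-04 M. For HA ⇌ H⁺ + A⁻, Ka = [H⁺][A⁻]/[HA] = [H⁺]² / ([HA]₀ − [H⁺]) = (1.148e-04)² / (0.455 − 1.148e-04) = 2.90e-08.

K_a = 2.90e-08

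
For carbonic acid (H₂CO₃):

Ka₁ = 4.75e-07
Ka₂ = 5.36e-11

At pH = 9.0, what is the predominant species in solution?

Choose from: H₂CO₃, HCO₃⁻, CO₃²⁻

pKa₁ = 6.32, pKa₂ = 10.27. For a polyprotic acid the predominant species crosses at each pKa: below pKa_n the protonated form dominates, above it the deprotonated form does. At pH = 9.0, the predominant species is HCO₃⁻.

HCO₃⁻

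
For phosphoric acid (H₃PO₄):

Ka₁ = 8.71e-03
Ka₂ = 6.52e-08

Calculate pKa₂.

pKa₂ = -log(Ka₂) = -log(6.52e-08) = 7.19.

pK_{a2} = 7.19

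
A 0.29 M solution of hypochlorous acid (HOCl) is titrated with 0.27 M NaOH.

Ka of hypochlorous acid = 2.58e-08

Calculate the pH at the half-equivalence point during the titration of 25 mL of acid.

At half-equivalence [HA] = [A⁻], so Henderson-Hasselbalch gives pH = pKa = -log(2.58e-08) = 7.59.

pH = pKa = 7.59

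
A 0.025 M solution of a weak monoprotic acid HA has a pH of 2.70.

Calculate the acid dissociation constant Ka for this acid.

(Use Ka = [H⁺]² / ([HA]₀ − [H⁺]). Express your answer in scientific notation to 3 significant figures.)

[H⁺] = 10^(−pH) = 10^(−2.70) = 1.995e-03 M. For HA ⇌ H⁺ + A⁻, Ka = [H⁺][A⁻]/[HA] = [H⁺]² / ([HA]₀ − [H⁺]) = (1.995e-03)² / (0.025 − 1.995e-03) = 1.73e-04.

K_a = 1.73e-04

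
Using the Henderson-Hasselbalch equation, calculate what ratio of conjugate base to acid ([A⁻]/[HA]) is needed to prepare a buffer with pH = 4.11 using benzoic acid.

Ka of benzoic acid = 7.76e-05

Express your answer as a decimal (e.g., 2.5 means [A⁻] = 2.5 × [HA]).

pKa = -log(7.76e-05) = 4.1101. pH = pKa + log([A⁻]/[HA]), so log([A⁻]/[HA]) = pH − pKa = 4.11 − 4.1101 = -0.0001. [A⁻]/[HA] = 10^(-0.0001) = 1.00

[A⁻]/[HA] = 1.00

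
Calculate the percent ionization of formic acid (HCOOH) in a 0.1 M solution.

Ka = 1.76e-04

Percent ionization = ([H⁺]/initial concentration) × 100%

Using Ka equilibrium: x² + Ka×x - Ka×C = 0. Solving: [H⁺] = 4.1082e-03. Percent = (4.1082e-03/0.1) × 100

Percent ionization = 4.11%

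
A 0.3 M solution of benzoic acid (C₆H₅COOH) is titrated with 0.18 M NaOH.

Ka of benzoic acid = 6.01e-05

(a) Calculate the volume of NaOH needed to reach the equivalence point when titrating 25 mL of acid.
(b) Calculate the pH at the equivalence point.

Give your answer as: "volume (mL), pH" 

moles acid = 0.3 × 25/1000 = 0.0075 mol; V_base = moles/0.18 × 1000 = 41.7 mL. At equivalence only the conjugate base is present: [A⁻] = 0.0075/0.067 = 1.1250e-01 M. Kb = Kw/Ka = 1.66e-10; [OH⁻] = √(Kb × [A⁻]) = 4.3265e-06; pOH = 5.36; pH = 14 - pOH = 8.64.

V = 41.7 mL, pH = 8.64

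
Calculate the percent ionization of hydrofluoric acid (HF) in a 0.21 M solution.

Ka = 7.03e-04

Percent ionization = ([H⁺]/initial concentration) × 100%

Using Ka equilibrium: x² + Ka×x - Ka×C = 0. Solving: [H⁺] = 1.1804e-02. Percent = (1.1804e-02/0.21) × 100

Percent ionization = 5.62%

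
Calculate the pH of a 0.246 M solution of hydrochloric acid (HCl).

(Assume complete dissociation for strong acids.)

[H⁺] = 0.246 M for strong acid. pH = -log[H⁺] = -log(0.246)

pH = 0.61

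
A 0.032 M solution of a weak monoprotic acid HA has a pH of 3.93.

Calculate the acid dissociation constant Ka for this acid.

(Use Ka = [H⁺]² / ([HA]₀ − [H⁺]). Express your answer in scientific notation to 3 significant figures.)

[H⁺] = 10^(−pH) = 10^(−3.93) = 1.175e-04 M. For HA ⇌ H⁺ + A⁻, Ka = [H⁺][A⁻]/[HA] = [H⁺]² / ([HA]₀ − [H⁺]) = (1.175e-04)² / (0.032 − 1.175e-04) = 4.33e-07.

K_a = 4.33e-07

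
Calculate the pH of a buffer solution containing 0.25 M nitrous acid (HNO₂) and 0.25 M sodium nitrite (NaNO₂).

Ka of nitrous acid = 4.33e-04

pKa = -log(4.33e-04) = 3.36. pH = pKa + log([A⁻]/[HA]) = 3.36 + log(0.25/0.25)

pH = 3.36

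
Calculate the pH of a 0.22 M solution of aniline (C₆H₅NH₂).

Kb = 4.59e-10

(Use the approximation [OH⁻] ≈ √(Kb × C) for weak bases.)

[OH⁻] = √(Kb × C) = √(4.59e-10 × 0.22) = 1.0049e-05. pOH = 5.00, pH = 14 - pOH

pH = 9.00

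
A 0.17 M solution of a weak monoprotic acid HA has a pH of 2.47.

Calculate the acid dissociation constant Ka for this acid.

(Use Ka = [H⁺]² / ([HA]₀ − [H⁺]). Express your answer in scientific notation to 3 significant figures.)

[H⁺] = 10^(−pH) = 10^(−2.47) = 3.388e-03 M. For HA ⇌ H⁺ + A⁻, Ka = [H⁺][A⁻]/[HA] = [H⁺]² / ([HA]₀ − [H⁺]) = (3.388e-03)² / (0.17 − 3.388e-03) = 6.89e-05.

K_a = 6.89e-05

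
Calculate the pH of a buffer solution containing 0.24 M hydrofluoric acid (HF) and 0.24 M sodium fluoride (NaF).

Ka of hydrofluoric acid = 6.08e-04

pKa = -log(6.08e-04) = 3.22. pH = pKa + log([A⁻]/[HA]) = 3.22 + log(0.24/0.24)

pH = 3.22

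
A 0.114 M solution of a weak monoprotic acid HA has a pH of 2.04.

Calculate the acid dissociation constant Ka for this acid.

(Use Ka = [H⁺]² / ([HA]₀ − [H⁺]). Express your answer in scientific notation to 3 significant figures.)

[H⁺] = 10^(−pH) = 10^(−2.04) = 9.120e-03 M. For HA ⇌ H⁺ + A⁻, Ka = [H⁺][A⁻]/[HA] = [H⁺]² / ([HA]₀ − [H⁺]) = (9.120e-03)² / (0.114 − 9.120e-03) = 7.93e-04.

K_a = 7.93e-04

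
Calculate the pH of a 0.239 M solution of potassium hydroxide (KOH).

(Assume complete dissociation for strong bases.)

[OH⁻] = 0.239 M for strong base. pOH = -log[OH⁻] = 0.62, pH = 14 - pOH

pH = 13.38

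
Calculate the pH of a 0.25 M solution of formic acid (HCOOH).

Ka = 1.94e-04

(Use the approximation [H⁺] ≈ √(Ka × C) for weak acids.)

[H⁺] = √(Ka × C) = √(1.94e-04 × 0.25) = 6.9642e-03. pH = -log(6.9642e-03)

pH = 2.16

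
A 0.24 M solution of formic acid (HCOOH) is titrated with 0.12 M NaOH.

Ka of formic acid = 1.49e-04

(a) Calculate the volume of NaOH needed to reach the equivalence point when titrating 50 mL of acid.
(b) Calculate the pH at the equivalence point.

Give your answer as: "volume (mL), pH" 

moles acid = 0.24 × 50/1000 = 0.012 mol; V_base = moles/0.12 × 1000 = 100.0 mL. At equivalence only the conjugate base is present: [A⁻] = 0.012/0.150 = 8.0000e-02 M. Kb = Kw/Ka = 6.71e-11; [OH⁻] = √(Kb × [A⁻]) = 2.3171e-06; pOH = 5.64; pH = 14 - pOH = 8.36.

V = 100.0 mL, pH = 8.36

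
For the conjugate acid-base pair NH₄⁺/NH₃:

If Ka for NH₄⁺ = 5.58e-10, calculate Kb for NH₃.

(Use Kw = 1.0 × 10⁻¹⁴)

For a conjugate pair Ka × Kb = Kw, so Kb = Kw/Ka = 1.0 × 10⁻¹⁴ / 5.58e-10 = 1.79e-05.

K_b = 1.79e-05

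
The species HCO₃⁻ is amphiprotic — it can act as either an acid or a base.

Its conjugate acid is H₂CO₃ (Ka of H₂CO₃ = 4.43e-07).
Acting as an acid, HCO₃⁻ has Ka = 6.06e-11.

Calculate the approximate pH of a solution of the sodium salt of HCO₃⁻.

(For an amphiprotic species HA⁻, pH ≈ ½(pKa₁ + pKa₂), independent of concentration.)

pKa₁ = -log(4.43e-07) = 6.35; pKa₂ = -log(6.06e-11) = 10.22. For an amphiprotic species, pH ≈ ½(pKa₁ + pKa₂) = ½(6.35 + 10.22) = 8.29.

pH = 8.29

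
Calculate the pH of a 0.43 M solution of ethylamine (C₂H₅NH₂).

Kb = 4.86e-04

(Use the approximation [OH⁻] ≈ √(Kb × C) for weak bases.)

[OH⁻] = √(Kb × C) = √(4.86e-04 × 0.43) = 1.4456e-02. pOH = 1.84, pH = 14 - pOH

pH = 12.16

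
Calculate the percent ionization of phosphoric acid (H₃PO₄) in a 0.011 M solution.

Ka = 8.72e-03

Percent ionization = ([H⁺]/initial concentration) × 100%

Using Ka equilibrium: x² + Ka×x - Ka×C = 0. Solving: [H⁺] = 6.3605e-03. Percent = (6.3605e-03/0.011) × 100

Percent ionization = 57.8%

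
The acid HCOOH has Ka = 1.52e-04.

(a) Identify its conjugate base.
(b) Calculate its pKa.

(a) The conjugate base is formed by removing one H⁺ from HCOOH, giving HCOO⁻. (b) pKa = -log(Ka) = -log(1.52e-04) = 3.82.

Conjugate base: HCOO⁻; pK_a = 3.82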